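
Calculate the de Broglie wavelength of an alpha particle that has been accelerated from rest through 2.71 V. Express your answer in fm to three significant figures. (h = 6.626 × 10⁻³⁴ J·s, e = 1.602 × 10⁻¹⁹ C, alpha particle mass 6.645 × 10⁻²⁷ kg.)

λ = 6170 fm

KE = 2eV = 2 × 1.602 × 10⁻¹⁹ × 2.710 = 8.683 × 10⁻¹⁹ J.
p = √(2mKE) = √(2 × 6.645 × 10⁻²⁷ × 8.683 × 10⁻¹⁹) = 1.074 × 10⁻²² kg·m/s.
λ = h/p = 6.626 × 10⁻³⁴ / 1.074 × 10⁻²² = 6.17 × 10⁻¹² m = 6170 fm.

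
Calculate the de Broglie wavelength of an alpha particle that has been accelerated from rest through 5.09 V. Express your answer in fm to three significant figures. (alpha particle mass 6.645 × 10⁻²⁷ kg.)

KE = 2eV = 2 × 1.602 × 10⁻¹⁹ × 5.090 = 1.631 × 10⁻¹⁸ J.
p = √(2mKE) = √(2 × 6.645 × 10⁻²⁷ × 1.631 × 10⁻¹⁸) = 1.472 × 10⁻²² kg·m/s.
λ = h/p = 6.626 × 10⁻³⁴ / 1.472 × 10⁻²² = 4.50 × 10⁻¹² m = 4500 fm.

λ = 4500 fm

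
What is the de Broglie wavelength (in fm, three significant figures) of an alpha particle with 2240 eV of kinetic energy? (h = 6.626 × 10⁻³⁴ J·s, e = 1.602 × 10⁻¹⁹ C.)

KE = 2240 eV = 3.588 × 10⁻¹⁶ J.
p = √(2mKE) = √(2 × 6.645 × 10⁻²⁷ × 3.588 × 10⁻¹⁶) = 2.184 × 10⁻²¹ kg·m/s.
λ = h/p = 6.626 × 10⁻³⁴ / 2.184 × 10⁻²¹ = 3.03 × 10⁻¹³ m = 303 fm.

λ = 303 fm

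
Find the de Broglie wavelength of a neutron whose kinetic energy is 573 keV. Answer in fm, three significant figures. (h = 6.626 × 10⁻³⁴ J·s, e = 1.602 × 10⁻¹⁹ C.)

λ = 37.8 fm

KE = 573 keV = 9.179 × 10⁻¹⁴ J.
p = √(2mKE) = √(2 × 1.675 × 10⁻²⁷ × 9.179 × 10⁻¹⁴) = 1.754 × 10⁻²⁰ kg·m/s.
λ = h/p = 6.626 × 10⁻³⁴ / 1.754 × 10⁻²⁰ = 3.78 × 10⁻¹⁴ m = 37.8 fm.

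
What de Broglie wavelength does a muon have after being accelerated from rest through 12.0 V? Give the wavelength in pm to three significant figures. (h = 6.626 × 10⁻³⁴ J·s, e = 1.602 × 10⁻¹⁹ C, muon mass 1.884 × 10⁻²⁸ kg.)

KE = eV = 1.602 × 10⁻¹⁹ × 12.00 = 1.922 × 10⁻¹⁸ J.
p = √(2mKE) = √(2 × 1.884 × 10⁻²⁸ × 1.922 × 10⁻¹⁸) = 2.691 × 10⁻²³ kg·m/s.
λ = h/p = 6.626 × 10⁻³⁴ / 2.691 × 10⁻²³ = 2.46 × 10⁻¹¹ m = 24.6 pm.

λ = 24.6 pm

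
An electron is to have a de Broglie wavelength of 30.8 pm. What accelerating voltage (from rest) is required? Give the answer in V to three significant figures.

V = 1590 V

p = h/λ = 6.626 × 10⁻³⁴ / 3.080 × 10⁻¹¹ = 2.151 × 10⁻²³ kg·m/s.
KE = p²/(2m) = 2.540 × 10⁻¹⁶ J.
V = KE/e = 2.540 × 10⁻¹⁶ / (1.602 × 10⁻¹⁹) = 1590 V.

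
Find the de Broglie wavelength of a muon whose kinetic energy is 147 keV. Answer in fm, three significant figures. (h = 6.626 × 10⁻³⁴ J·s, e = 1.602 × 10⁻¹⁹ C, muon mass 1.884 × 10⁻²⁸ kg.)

λ = 222 fm

KE = 147 keV = 2.355 × 10⁻¹⁴ J.
p = √(2mKE) = √(2 × 1.884 × 10⁻²⁸ × 2.355 × 10⁻¹⁴) = 2.979 × 10⁻²¹ kg·m/s.
λ = h/p = 6.626 × 10⁻³⁴ / 2.979 × 10⁻²¹ = 2.22 × 10⁻¹³ m = 222 fm.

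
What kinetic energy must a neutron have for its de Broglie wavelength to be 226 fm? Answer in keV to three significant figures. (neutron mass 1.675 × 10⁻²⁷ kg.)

p = h/λ = 6.626 × 10⁻³⁴ / 2.260 × 10⁻¹³ = 2.932 × 10⁻²¹ kg·m/s.
KE = p²/(2m) = (2.932 × 10⁻²¹)² / (2 × 1.675 × 10⁻²⁷) = 2.566 × 10⁻¹⁵ J = 16.0 keV.

KE = 16.0 keV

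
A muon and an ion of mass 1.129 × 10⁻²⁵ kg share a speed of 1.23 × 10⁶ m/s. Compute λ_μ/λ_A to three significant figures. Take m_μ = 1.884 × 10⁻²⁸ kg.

λ_μ/λ_A = 599

At fixed v, p = mv so λ = h/(mv) ∝ 1/m.
λ_μ/λ_A = m_A/m_μ = 1.129 × 10⁻²⁵/1.884 × 10⁻²⁸ = 599.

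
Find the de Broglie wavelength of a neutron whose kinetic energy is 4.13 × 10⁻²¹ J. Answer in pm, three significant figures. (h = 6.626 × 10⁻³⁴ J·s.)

λ = 178 pm

p = √(2mKE) = √(2 × 1.675 × 10⁻²⁷ × 4.130 × 10⁻²¹) = 3.720 × 10⁻²⁴ kg·m/s.
λ = h/p = 6.626 × 10⁻³⁴ / 3.720 × 10⁻²⁴ = 1.78 × 10⁻¹⁰ m = 178 pm.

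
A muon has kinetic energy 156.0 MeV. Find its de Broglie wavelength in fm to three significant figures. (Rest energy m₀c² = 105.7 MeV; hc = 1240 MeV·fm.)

λ = 5.18 fm

Total energy E = KE + m₀c² = 156.0 + 105.7 = 261.7 MeV.
(pc)² = E² − (m₀c²)² = (261.7)² − (105.7)² = 5.731 × 10⁴ MeV², so pc = 239.4 MeV.
λ = hc/(pc) = 1240 MeV·fm / 239.4 MeV = 5.18 fm.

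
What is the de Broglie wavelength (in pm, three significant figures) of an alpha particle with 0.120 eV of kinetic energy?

KE = 0.120 eV = 1.922 × 10⁻²⁰ J.
p = √(2mKE) = √(2 × 6.645 × 10⁻²⁷ × 1.922 × 10⁻²⁰) = 1.598 × 10⁻²³ kg·m/s.
λ = h/p = 6.626 × 10⁻³⁴ / 1.598 × 10⁻²³ = 4.15 × 10⁻¹¹ m = 41.5 pm.

λ = 41.5 pm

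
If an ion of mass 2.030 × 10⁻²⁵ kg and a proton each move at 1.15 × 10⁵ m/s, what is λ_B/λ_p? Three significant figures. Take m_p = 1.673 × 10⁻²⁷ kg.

At fixed v, p = mv so λ = h/(mv) ∝ 1/m.
λ_B/λ_p = m_p/m_B = 1.673 × 10⁻²⁷/2.030 × 10⁻²⁵ = 8.24 × 10⁻³.

λ_B/λ_p = 8.24 × 10⁻³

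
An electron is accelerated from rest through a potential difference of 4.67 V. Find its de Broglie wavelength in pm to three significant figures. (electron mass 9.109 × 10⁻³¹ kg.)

λ = 568 pm

KE = eV = 1.602 × 10⁻¹⁹ × 4.670 = 7.481 × 10⁻¹⁹ J.
p = √(2mKE) = √(2 × 9.109 × 10⁻³¹ × 7.481 × 10⁻¹⁹) = 1.167 × 10⁻²⁴ kg·m/s.
λ = h/p = 6.626 × 10⁻³⁴ / 1.167 × 10⁻²⁴ = 5.68 × 10⁻¹⁰ m = 568 pm.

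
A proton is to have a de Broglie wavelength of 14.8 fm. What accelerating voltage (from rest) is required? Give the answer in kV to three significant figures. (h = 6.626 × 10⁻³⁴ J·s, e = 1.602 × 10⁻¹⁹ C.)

p = h/λ = 6.626 × 10⁻³⁴ / 1.480 × 10⁻¹⁴ = 4.477 × 10⁻²⁰ kg·m/s.
KE = p²/(2m) = 5.990 × 10⁻¹³ J.
V = KE/e = 5.990 × 10⁻¹³ / (1.602 × 10⁻¹⁹) = 3740 kV.

V = 3740 kV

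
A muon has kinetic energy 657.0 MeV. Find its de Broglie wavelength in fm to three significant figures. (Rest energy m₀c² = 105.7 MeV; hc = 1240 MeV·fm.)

λ = 1.64 fm

Total energy E = KE + m₀c² = 657.0 + 105.7 = 762.7 MeV.
(pc)² = E² − (m₀c²)² = (762.7)² − (105.7)² = 5.705 × 10⁵ MeV², so pc = 755.3 MeV.
λ = hc/(pc) = 1240 MeV·fm / 755.3 MeV = 1.64 fm.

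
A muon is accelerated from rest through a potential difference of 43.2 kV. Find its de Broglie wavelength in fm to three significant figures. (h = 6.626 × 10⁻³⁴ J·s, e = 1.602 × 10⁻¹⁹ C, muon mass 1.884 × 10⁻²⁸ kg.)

λ = 410 fm

KE = eV = 1.602 × 10⁻¹⁹ × 4.320 × 10⁴ = 6.921 × 10⁻¹⁵ J.
p = √(2mKE) = √(2 × 1.884 × 10⁻²⁸ × 6.921 × 10⁻¹⁵) = 1.615 × 10⁻²¹ kg·m/s.
λ = h/p = 6.626 × 10⁻³⁴ / 1.615 × 10⁻²¹ = 4.10 × 10⁻¹³ m = 410 fm.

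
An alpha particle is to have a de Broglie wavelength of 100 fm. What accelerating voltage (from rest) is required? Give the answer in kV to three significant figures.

V = 10.3 kV

p = h/λ = 6.626 × 10⁻³⁴ / 1.000 × 10⁻¹³ = 6.626 × 10⁻²¹ kg·m/s.
KE = p²/(2m) = 3.304 × 10⁻¹⁵ J.
V = KE/2e = 3.304 × 10⁻¹⁵ / (2 × 1.602 × 10⁻¹⁹) = 10.3 kV.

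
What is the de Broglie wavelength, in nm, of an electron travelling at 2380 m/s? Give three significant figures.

p = mv = 9.109 × 10⁻³¹ × 2380 = 2.168 × 10⁻²⁷ kg·m/s.
λ = h/p = 6.626 × 10⁻³⁴ / 2.168 × 10⁻²⁷ = 3.06 × 10⁻⁷ m = 306 nm.

λ = 306 nm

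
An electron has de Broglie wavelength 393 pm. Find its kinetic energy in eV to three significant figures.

KE = 9.74 eV

p = h/λ = 6.626 × 10⁻³⁴ / 3.930 × 10⁻¹⁰ = 1.686 × 10⁻²⁴ kg·m/s.
KE = p²/(2m) = (1.686 × 10⁻²⁴)² / (2 × 9.109 × 10⁻³¹) = 1.560 × 10⁻¹⁸ J = 9.74 eV.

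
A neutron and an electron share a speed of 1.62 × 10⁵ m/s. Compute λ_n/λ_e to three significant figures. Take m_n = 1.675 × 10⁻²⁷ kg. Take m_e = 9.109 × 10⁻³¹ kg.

λ_n/λ_e = 5.44 × 10⁻⁴

At fixed v, p = mv so λ = h/(mv) ∝ 1/m.
λ_n/λ_e = m_e/m_n = 9.109 × 10⁻³¹/1.675 × 10⁻²⁷ = 5.44 × 10⁻⁴.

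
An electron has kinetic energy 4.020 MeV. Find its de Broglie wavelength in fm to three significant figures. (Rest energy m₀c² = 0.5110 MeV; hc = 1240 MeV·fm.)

Total energy E = KE + m₀c² = 4.020 + 0.5110 = 4.5310 MeV.
(pc)² = E² − (m₀c²)² = (4.5310)² − (0.5110)² = 20.27 MeV², so pc = 4.502 MeV.
λ = hc/(pc) = 1240 MeV·fm / 4.502 MeV = 275 fm.

λ = 275 fm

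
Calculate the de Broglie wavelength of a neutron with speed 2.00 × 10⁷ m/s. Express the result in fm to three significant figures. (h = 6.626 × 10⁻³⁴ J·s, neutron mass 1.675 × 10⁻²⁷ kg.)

p = mv = 1.675 × 10⁻²⁷ × 2.00 × 10⁷ = 3.350 × 10⁻²⁰ kg·m/s.
λ = h/p = 6.626 × 10⁻³⁴ / 3.350 × 10⁻²⁰ = 1.98 × 10⁻¹⁴ m = 19.8 fm.

λ = 19.8 fm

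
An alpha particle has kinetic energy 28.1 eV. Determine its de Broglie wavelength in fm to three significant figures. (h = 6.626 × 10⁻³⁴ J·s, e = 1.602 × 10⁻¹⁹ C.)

KE = 28.1 eV = 4.502 × 10⁻¹⁸ J.
p = √(2mKE) = √(2 × 6.645 × 10⁻²⁷ × 4.502 × 10⁻¹⁸) = 2.446 × 10⁻²² kg·m/s.
λ = h/p = 6.626 × 10⁻³⁴ / 2.446 × 10⁻²² = 2.71 × 10⁻¹² m = 2710 fm.

λ = 2710 fm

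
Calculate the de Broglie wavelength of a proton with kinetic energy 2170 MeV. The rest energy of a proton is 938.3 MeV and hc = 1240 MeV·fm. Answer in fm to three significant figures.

Total energy E = KE + m₀c² = 2170 + 938.3 = 3108.3 MeV.
(pc)² = E² − (m₀c²)² = (3108.3)² − (938.3)² = 8.781 × 10⁶ MeV², so pc = 2963 MeV.
λ = hc/(pc) = 1240 MeV·fm / 2963 MeV = 0.418 fm.

λ = 0.418 fm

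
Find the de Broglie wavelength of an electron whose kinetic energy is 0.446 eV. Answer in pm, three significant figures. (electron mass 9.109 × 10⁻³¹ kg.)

λ = 1840 pm

KE = 0.446 eV = 7.145 × 10⁻²⁰ J.
p = √(2mKE) = √(2 × 9.109 × 10⁻³¹ × 7.145 × 10⁻²⁰) = 3.608 × 10⁻²⁵ kg·m/s.
λ = h/p = 6.626 × 10⁻³⁴ / 3.608 × 10⁻²⁵ = 1.84 × 10⁻⁹ m = 1840 pm.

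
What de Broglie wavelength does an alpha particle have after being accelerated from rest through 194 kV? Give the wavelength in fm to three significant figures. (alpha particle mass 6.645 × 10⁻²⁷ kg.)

KE = 2eV = 2 × 1.602 × 10⁻¹⁹ × 1.940 × 10⁵ = 6.216 × 10⁻¹⁴ J.
p = √(2mKE) = √(2 × 6.645 × 10⁻²⁷ × 6.216 × 10⁻¹⁴) = 2.874 × 10⁻²⁰ kg·m/s.
λ = h/p = 6.626 × 10⁻³⁴ / 2.874 × 10⁻²⁰ = 2.31 × 10⁻¹⁴ m = 23.1 fm.

λ = 23.1 fm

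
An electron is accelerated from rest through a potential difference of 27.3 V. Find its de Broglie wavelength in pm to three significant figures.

KE = eV = 1.602 × 10⁻¹⁹ × 27.30 = 4.373 × 10⁻¹⁸ J.
p = √(2mKE) = √(2 × 9.109 × 10⁻³¹ × 4.373 × 10⁻¹⁸) = 2.823 × 10⁻²⁴ kg·m/s.
λ = h/p = 6.626 × 10⁻³⁴ / 2.823 × 10⁻²⁴ = 2.35 × 10⁻¹⁰ m = 235 pm.

λ = 235 pm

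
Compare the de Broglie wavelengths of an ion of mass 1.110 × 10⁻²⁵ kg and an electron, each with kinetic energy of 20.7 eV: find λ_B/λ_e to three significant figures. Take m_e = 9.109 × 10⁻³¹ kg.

λ_B/λ_e = 2.86 × 10⁻³

At fixed KE, p = √(2mKE) so λ = h/p ∝ 1/√m.
λ_B/λ_e = √(m_e/m_B) = √(9.109 × 10⁻³¹/1.110 × 10⁻²⁵) = √(8.206 × 10⁻⁶) = 2.86 × 10⁻³.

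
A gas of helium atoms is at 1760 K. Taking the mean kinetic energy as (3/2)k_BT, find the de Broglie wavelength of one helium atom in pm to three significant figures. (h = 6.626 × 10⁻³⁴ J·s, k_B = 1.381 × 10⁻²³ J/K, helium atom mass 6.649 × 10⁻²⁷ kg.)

KE = (3/2)k_BT = 1.5 × 1.381 × 10⁻²³ × 1760 = 3.646 × 10⁻²⁰ J.
p = √(2mKE) = √(2 × 6.649 × 10⁻²⁷ × 3.646 × 10⁻²⁰) = 2.202 × 10⁻²³ kg·m/s.
λ = h/p = 3.01 × 10⁻¹¹ m = 30.1 pm.

λ = 30.1 pm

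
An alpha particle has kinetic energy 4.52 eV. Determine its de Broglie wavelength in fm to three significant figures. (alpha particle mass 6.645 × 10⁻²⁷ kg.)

KE = 4.52 eV = 7.241 × 10⁻¹⁹ J.
p = √(2mKE) = √(2 × 6.645 × 10⁻²⁷ × 7.241 × 10⁻¹⁹) = 9.810 × 10⁻²³ kg·m/s.
λ = h/p = 6.626 × 10⁻³⁴ / 9.810 × 10⁻²³ = 6.75 × 10⁻¹² m = 6750 fm.

λ = 6750 fm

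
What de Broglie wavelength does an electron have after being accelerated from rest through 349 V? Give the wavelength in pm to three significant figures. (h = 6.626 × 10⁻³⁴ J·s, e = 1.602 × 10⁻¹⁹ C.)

KE = eV = 1.602 × 10⁻¹⁹ × 349.0 = 5.591 × 10⁻¹⁷ J.
p = √(2mKE) = √(2 × 9.109 × 10⁻³¹ × 5.591 × 10⁻¹⁷) = 1.009 × 10⁻²³ kg·m/s.
λ = h/p = 6.626 × 10⁻³⁴ / 1.009 × 10⁻²³ = 6.57 × 10⁻¹¹ m = 65.7 pm.

λ = 65.7 pm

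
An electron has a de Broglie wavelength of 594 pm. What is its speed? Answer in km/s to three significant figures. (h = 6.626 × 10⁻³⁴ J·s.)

p = h/λ = 6.626 × 10⁻³⁴ / 5.940 × 10⁻¹⁰ = 1.115 × 10⁻²⁴ kg·m/s.
v = p/m = 1.115 × 10⁻²⁴ / 9.109 × 10⁻³¹ = 1.22 × 10⁶ m/s = 1220 km/s.

v = 1220 km/s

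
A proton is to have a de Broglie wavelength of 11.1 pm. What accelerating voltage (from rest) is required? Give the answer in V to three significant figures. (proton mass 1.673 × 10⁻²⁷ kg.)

V = 6.65 V

p = h/λ = 6.626 × 10⁻³⁴ / 1.110 × 10⁻¹¹ = 5.969 × 10⁻²³ kg·m/s.
KE = p²/(2m) = 1.065 × 10⁻¹⁸ J.
V = KE/e = 1.065 × 10⁻¹⁸ / (1.602 × 10⁻¹⁹) = 6.65 V.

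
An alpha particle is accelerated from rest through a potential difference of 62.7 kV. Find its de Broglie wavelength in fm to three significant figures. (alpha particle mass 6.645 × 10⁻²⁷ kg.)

λ = 40.6 fm

KE = 2eV = 2 × 1.602 × 10⁻¹⁹ × 6.270 × 10⁴ = 2.009 × 10⁻¹⁴ J.
p = √(2mKE) = √(2 × 6.645 × 10⁻²⁷ × 2.009 × 10⁻¹⁴) = 1.634 × 10⁻²⁰ kg·m/s.
λ = h/p = 6.626 × 10⁻³⁴ / 1.634 × 10⁻²⁰ = 4.06 × 10⁻¹⁴ m = 40.6 fm.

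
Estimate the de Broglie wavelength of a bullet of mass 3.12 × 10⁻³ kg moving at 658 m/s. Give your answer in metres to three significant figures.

λ = 3.23 × 10⁻³⁴ m

p = mv = 3.12 × 10⁻³ × 658 = 2.053 kg·m/s.
λ = h/p = 6.626 × 10⁻³⁴ / 2.053 = 3.23 × 10⁻³⁴ m.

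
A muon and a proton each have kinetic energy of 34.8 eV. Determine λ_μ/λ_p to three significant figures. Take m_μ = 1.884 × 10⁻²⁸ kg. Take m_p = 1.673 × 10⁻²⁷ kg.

λ_μ/λ_p = 2.98

At fixed KE, p = √(2mKE) so λ = h/p ∝ 1/√m.
λ_μ/λ_p = √(m_p/m_μ) = √(1.673 × 10⁻²⁷/1.884 × 10⁻²⁸) = √(8.880) = 2.98.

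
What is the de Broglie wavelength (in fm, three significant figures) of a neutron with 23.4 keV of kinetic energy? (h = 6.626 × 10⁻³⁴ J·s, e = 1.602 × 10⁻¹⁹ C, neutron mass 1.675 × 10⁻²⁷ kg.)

λ = 187 fm

KE = 23.4 keV = 3.749 × 10⁻¹⁵ J.
p = √(2mKE) = √(2 × 1.675 × 10⁻²⁷ × 3.749 × 10⁻¹⁵) = 3.544 × 10⁻²¹ kg·m/s.
λ = h/p = 6.626 × 10⁻³⁴ / 3.544 × 10⁻²¹ = 1.87 × 10⁻¹³ m = 187 fm.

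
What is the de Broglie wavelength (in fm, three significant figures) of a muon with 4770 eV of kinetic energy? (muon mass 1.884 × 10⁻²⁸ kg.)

λ = 1230 fm

KE = 4770 eV = 7.642 × 10⁻¹⁶ J.
p = √(2mKE) = √(2 × 1.884 × 10⁻²⁸ × 7.642 × 10⁻¹⁶) = 5.366 × 10⁻²² kg·m/s.
λ = h/p = 6.626 × 10⁻³⁴ / 5.366 × 10⁻²² = 1.23 × 10⁻¹² m = 1230 fm.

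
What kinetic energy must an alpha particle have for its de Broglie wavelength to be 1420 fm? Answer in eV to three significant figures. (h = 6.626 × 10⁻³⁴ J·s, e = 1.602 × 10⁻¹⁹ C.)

p = h/λ = 6.626 × 10⁻³⁴ / 1.420 × 10⁻¹² = 4.666 × 10⁻²² kg·m/s.
KE = p²/(2m) = (4.666 × 10⁻²²)² / (2 × 6.645 × 10⁻²⁷) = 1.638 × 10⁻¹⁷ J = 102 eV.

KE = 102 eV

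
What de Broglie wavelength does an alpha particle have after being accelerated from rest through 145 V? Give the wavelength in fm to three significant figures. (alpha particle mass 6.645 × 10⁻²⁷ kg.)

λ = 843 fm

KE = 2eV = 2 × 1.602 × 10⁻¹⁹ × 145.0 = 4.646 × 10⁻¹⁷ J.
p = √(2mKE) = √(2 × 6.645 × 10⁻²⁷ × 4.646 × 10⁻¹⁷) = 7.858 × 10⁻²² kg·m/s.
λ = h/p = 6.626 × 10⁻³⁴ / 7.858 × 10⁻²² = 8.43 × 10⁻¹³ m = 843 fm.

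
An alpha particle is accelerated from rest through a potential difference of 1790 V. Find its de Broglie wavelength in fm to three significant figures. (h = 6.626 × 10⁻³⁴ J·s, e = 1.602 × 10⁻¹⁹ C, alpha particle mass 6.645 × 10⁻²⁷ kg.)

λ = 240 fm

KE = 2eV = 2 × 1.602 × 10⁻¹⁹ × 1790 = 5.735 × 10⁻¹⁶ J.
p = √(2mKE) = √(2 × 6.645 × 10⁻²⁷ × 5.735 × 10⁻¹⁶) = 2.761 × 10⁻²¹ kg·m/s.
λ = h/p = 6.626 × 10⁻³⁴ / 2.761 × 10⁻²¹ = 2.40 × 10⁻¹³ m = 240 fm.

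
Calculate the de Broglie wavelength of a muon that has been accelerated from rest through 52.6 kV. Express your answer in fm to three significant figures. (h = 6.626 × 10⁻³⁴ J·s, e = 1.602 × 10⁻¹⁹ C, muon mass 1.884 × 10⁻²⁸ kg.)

KE = eV = 1.602 × 10⁻¹⁹ × 5.260 × 10⁴ = 8.427 × 10⁻¹⁵ J.
p = √(2mKE) = √(2 × 1.884 × 10⁻²⁸ × 8.427 × 10⁻¹⁵) = 1.782 × 10⁻²¹ kg·m/s.
λ = h/p = 6.626 × 10⁻³⁴ / 1.782 × 10⁻²¹ = 3.72 × 10⁻¹³ m = 372 fm.

λ = 372 fm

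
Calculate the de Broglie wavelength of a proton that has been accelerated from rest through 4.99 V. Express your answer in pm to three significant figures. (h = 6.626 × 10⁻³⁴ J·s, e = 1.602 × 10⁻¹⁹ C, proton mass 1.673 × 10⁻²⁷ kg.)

KE = eV = 1.602 × 10⁻¹⁹ × 4.990 = 7.994 × 10⁻¹⁹ J.
p = √(2mKE) = √(2 × 1.673 × 10⁻²⁷ × 7.994 × 10⁻¹⁹) = 5.172 × 10⁻²³ kg·m/s.
λ = h/p = 6.626 × 10⁻³⁴ / 5.172 × 10⁻²³ = 1.28 × 10⁻¹¹ m = 12.8 pm.

λ = 12.8 pm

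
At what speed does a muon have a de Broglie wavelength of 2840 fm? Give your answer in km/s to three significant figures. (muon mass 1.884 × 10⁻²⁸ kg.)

p = h/λ = 6.626 × 10⁻³⁴ / 2.840 × 10⁻¹² = 2.333 × 10⁻²² kg·m/s.
v = p/m = 2.333 × 10⁻²² / 1.884 × 10⁻²⁸ = 1.24 × 10⁶ m/s = 1240 km/s.

v = 1240 km/s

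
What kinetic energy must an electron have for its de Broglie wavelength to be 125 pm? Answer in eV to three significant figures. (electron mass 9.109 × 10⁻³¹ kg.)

p = h/λ = 6.626 × 10⁻³⁴ / 1.250 × 10⁻¹⁰ = 5.301 × 10⁻²⁴ kg·m/s.
KE = p²/(2m) = (5.301 × 10⁻²⁴)² / (2 × 9.109 × 10⁻³¹) = 1.542 × 10⁻¹⁷ J = 96.3 eV.

KE = 96.3 eV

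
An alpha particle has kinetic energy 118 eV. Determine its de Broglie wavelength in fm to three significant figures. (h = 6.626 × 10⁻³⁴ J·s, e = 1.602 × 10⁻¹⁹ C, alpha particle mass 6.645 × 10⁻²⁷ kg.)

λ = 1320 fm

KE = 118 eV = 1.890 × 10⁻¹⁷ J.
p = √(2mKE) = √(2 × 6.645 × 10⁻²⁷ × 1.890 × 10⁻¹⁷) = 5.012 × 10⁻²² kg·m/s.
λ = h/p = 6.626 × 10⁻³⁴ / 5.012 × 10⁻²² = 1.32 × 10⁻¹² m = 1320 fm.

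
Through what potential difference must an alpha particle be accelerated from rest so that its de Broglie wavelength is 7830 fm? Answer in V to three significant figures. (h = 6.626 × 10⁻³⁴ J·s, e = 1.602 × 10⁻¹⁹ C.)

V = 1.68 V

p = h/λ = 6.626 × 10⁻³⁴ / 7.830 × 10⁻¹² = 8.462 × 10⁻²³ kg·m/s.
KE = p²/(2m) = 5.388 × 10⁻¹⁹ J.
V = KE/2e = 5.388 × 10⁻¹⁹ / (2 × 1.602 × 10⁻¹⁹) = 1.68 V.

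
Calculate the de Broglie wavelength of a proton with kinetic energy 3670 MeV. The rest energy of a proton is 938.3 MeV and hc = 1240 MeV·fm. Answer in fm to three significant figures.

Total energy E = KE + m₀c² = 3670 + 938.3 = 4608.3 MeV.
(pc)² = E² − (m₀c²)² = (4608.3)² − (938.3)² = 2.036 × 10⁷ MeV², so pc = 4512 MeV.
λ = hc/(pc) = 1240 MeV·fm / 4512 MeV = 0.275 fm.

λ = 0.275 fm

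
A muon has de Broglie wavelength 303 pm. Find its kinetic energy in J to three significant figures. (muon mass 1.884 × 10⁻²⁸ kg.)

p = h/λ = 6.626 × 10⁻³⁴ / 3.030 × 10⁻¹⁰ = 2.187 × 10⁻²⁴ kg·m/s.
KE = p²/(2m) = (2.187 × 10⁻²⁴)² / (2 × 1.884 × 10⁻²⁸) = 1.269 × 10⁻²⁰ J = 1.27 × 10⁻²⁰ J.

KE = 1.27 × 10⁻²⁰ J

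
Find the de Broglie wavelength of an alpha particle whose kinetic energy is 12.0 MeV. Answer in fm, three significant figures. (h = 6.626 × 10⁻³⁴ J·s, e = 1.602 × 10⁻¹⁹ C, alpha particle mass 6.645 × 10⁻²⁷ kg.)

KE = 12.0 MeV = 1.922 × 10⁻¹² J.
p = √(2mKE) = √(2 × 6.645 × 10⁻²⁷ × 1.922 × 10⁻¹²) = 1.598 × 10⁻¹⁹ kg·m/s.
λ = h/p = 6.626 × 10⁻³⁴ / 1.598 × 10⁻¹⁹ = 4.15 × 10⁻¹⁵ m = 4.15 fm.

λ = 4.15 fm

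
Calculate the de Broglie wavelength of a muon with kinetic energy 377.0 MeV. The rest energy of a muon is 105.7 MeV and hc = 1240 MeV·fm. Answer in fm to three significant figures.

λ = 2.63 fm

Total energy E = KE + m₀c² = 377.0 + 105.7 = 482.7 MeV.
(pc)² = E² − (m₀c²)² = (482.7)² − (105.7)² = 2.218 × 10⁵ MeV², so pc = 471.0 MeV.
λ = hc/(pc) = 1240 MeV·fm / 471.0 MeV = 2.63 fm.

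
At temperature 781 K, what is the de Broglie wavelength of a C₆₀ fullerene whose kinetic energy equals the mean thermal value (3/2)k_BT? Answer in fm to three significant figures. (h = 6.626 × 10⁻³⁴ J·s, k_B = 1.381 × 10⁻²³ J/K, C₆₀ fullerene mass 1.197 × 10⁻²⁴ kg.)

λ = 3370 fm

KE = (3/2)k_BT = 1.5 × 1.381 × 10⁻²³ × 781 = 1.618 × 10⁻²⁰ J.
p = √(2mKE) = √(2 × 1.197 × 10⁻²⁴ × 1.618 × 10⁻²⁰) = 1.968 × 10⁻²² kg·m/s.
λ = h/p = 3.37 × 10⁻¹² m = 3370 fm.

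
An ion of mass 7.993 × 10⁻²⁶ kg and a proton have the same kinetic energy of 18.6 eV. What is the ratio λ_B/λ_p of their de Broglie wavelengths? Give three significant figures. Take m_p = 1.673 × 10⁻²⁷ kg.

λ_B/λ_p = 0.145

At fixed KE, p = √(2mKE) so λ = h/p ∝ 1/√m.
λ_B/λ_p = √(m_p/m_B) = √(1.673 × 10⁻²⁷/7.993 × 10⁻²⁶) = √(0.02093) = 0.145.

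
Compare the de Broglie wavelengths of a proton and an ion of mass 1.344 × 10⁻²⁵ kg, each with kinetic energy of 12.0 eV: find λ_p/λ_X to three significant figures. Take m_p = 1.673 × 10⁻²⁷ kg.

λ_p/λ_X = 8.96

At fixed KE, p = √(2mKE) so λ = h/p ∝ 1/√m.
λ_p/λ_X = √(m_X/m_p) = √(1.344 × 10⁻²⁵/1.673 × 10⁻²⁷) = √(80.33) = 8.96.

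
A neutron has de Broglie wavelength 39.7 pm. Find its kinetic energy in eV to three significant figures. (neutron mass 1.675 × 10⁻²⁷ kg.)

KE = 0.519 eV

p = h/λ = 6.626 × 10⁻³⁴ / 3.970 × 10⁻¹¹ = 1.669 × 10⁻²³ kg·m/s.
KE = p²/(2m) = (1.669 × 10⁻²³)² / (2 × 1.675 × 10⁻²⁷) = 8.315 × 10⁻²⁰ J = 0.519 eV.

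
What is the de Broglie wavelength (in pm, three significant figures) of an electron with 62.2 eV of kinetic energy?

KE = 62.2 eV = 9.964 × 10⁻¹⁸ J.
p = √(2mKE) = √(2 × 9.109 × 10⁻³¹ × 9.964 × 10⁻¹⁸) = 4.261 × 10⁻²⁴ kg·m/s.
λ = h/p = 6.626 × 10⁻³⁴ / 4.261 × 10⁻²⁴ = 1.56 × 10⁻¹⁰ m = 156 pm.

λ = 156 pm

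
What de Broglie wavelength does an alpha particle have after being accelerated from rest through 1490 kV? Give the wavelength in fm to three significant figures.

λ = 8.32 fm

KE = 2eV = 2 × 1.602 × 10⁻¹⁹ × 1.490 × 10⁶ = 4.774 × 10⁻¹³ J.
p = √(2mKE) = √(2 × 6.645 × 10⁻²⁷ × 4.774 × 10⁻¹³) = 7.965 × 10⁻²⁰ kg·m/s.
λ = h/p = 6.626 × 10⁻³⁴ / 7.965 × 10⁻²⁰ = 8.32 × 10⁻¹⁵ m = 8.32 fm.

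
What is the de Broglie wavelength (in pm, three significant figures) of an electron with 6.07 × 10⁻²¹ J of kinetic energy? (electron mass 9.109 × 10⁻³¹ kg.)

p = √(2mKE) = √(2 × 9.109 × 10⁻³¹ × 6.070 × 10⁻²¹) = 1.052 × 10⁻²⁵ kg·m/s.
λ = h/p = 6.626 × 10⁻³⁴ / 1.052 × 10⁻²⁵ = 6.30 × 10⁻⁹ m = 6300 pm.

λ = 6300 pm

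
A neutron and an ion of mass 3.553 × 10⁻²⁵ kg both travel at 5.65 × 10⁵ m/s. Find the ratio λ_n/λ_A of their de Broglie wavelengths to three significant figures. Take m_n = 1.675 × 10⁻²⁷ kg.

λ_n/λ_A = 212

At fixed v, p = mv so λ = h/(mv) ∝ 1/m.
λ_n/λ_A = m_A/m_n = 3.553 × 10⁻²⁵/1.675 × 10⁻²⁷ = 212.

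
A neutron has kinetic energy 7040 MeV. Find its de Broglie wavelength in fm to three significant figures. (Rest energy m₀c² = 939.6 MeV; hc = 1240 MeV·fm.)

Total energy E = KE + m₀c² = 7040 + 939.6 = 7979.6 MeV.
(pc)² = E² − (m₀c²)² = (7979.6)² − (939.6)² = 6.279 × 10⁷ MeV², so pc = 7924 MeV.
λ = hc/(pc) = 1240 MeV·fm / 7924 MeV = 0.156 fm.

λ = 0.156 fm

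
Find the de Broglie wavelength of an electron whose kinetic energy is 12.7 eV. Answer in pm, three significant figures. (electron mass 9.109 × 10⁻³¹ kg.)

KE = 12.7 eV = 2.035 × 10⁻¹⁸ J.
p = √(2mKE) = √(2 × 9.109 × 10⁻³¹ × 2.035 × 10⁻¹⁸) = 1.925 × 10⁻²⁴ kg·m/s.
λ = h/p = 6.626 × 10⁻³⁴ / 1.925 × 10⁻²⁴ = 3.44 × 10⁻¹⁰ m = 344 pm.

λ = 344 pm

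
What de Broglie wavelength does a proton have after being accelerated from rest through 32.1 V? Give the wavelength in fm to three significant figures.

KE = eV = 1.602 × 10⁻¹⁹ × 32.10 = 5.142 × 10⁻¹⁸ J.
p = √(2mKE) = √(2 × 1.673 × 10⁻²⁷ × 5.142 × 10⁻¹⁸) = 1.312 × 10⁻²² kg·m/s.
λ = h/p = 6.626 × 10⁻³⁴ / 1.312 × 10⁻²² = 5.05 × 10⁻¹² m = 5050 fm.

λ = 5050 fm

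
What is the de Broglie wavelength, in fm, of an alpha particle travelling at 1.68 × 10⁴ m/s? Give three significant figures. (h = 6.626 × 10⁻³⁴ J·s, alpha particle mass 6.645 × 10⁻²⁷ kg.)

λ = 5940 fm

p = mv = 6.645 × 10⁻²⁷ × 1.68 × 10⁴ = 1.116 × 10⁻²² kg·m/s.
λ = h/p = 6.626 × 10⁻³⁴ / 1.116 × 10⁻²² = 5.94 × 10⁻¹² m = 5940 fm.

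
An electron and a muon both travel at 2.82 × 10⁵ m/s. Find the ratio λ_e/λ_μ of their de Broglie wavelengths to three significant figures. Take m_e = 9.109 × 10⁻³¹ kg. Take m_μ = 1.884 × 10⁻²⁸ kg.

λ_e/λ_μ = 207

At fixed v, p = mv so λ = h/(mv) ∝ 1/m.
λ_e/λ_μ = m_μ/m_e = 1.884 × 10⁻²⁸/9.109 × 10⁻³¹ = 207.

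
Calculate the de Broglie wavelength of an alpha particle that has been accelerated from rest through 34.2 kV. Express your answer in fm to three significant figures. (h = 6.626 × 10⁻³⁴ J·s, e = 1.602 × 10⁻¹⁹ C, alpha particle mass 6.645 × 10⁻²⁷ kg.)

λ = 54.9 fm

KE = 2eV = 2 × 1.602 × 10⁻¹⁹ × 3.420 × 10⁴ = 1.096 × 10⁻¹⁴ J.
p = √(2mKE) = √(2 × 6.645 × 10⁻²⁷ × 1.096 × 10⁻¹⁴) = 1.207 × 10⁻²⁰ kg·m/s.
λ = h/p = 6.626 × 10⁻³⁴ / 1.207 × 10⁻²⁰ = 5.49 × 10⁻¹⁴ m = 54.9 fm.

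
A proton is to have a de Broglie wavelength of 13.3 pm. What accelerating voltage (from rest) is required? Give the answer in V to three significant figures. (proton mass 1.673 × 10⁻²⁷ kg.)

V = 4.63 V

p = h/λ = 6.626 × 10⁻³⁴ / 1.330 × 10⁻¹¹ = 4.982 × 10⁻²³ kg·m/s.
KE = p²/(2m) = 7.418 × 10⁻¹⁹ J.
V = KE/e = 7.418 × 10⁻¹⁹ / (1.602 × 10⁻¹⁹) = 4.63 V.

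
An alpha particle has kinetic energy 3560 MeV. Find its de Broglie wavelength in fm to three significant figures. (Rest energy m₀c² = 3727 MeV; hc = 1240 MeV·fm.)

λ = 0.198 fm

Total energy E = KE + m₀c² = 3560 + 3727 = 7287 MeV.
(pc)² = E² − (m₀c²)² = (7287)² − (3727)² = 3.921 × 10⁷ MeV², so pc = 6262 MeV.
λ = hc/(pc) = 1240 MeV·fm / 6262 MeV = 0.198 fm.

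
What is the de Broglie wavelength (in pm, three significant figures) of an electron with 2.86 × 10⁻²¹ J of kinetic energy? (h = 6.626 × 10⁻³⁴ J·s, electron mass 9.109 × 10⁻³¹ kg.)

λ = 9180 pm

p = √(2mKE) = √(2 × 9.109 × 10⁻³¹ × 2.860 × 10⁻²¹) = 7.218 × 10⁻²⁶ kg·m/s.
λ = h/p = 6.626 × 10⁻³⁴ / 7.218 × 10⁻²⁶ = 9.18 × 10⁻⁹ m = 9180 pm.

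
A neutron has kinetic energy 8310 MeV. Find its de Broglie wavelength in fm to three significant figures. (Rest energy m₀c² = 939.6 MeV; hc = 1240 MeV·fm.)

λ = 0.135 fm

Total energy E = KE + m₀c² = 8310 + 939.6 = 9249.6 MeV.
(pc)² = E² − (m₀c²)² = (9249.6)² − (939.6)² = 8.467 × 10⁷ MeV², so pc = 9202 MeV.
λ = hc/(pc) = 1240 MeV·fm / 9202 MeV = 0.135 fm.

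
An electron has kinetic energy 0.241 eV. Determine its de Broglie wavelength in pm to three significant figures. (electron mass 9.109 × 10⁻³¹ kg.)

λ = 2500 pm

KE = 0.241 eV = 3.861 × 10⁻²⁰ J.
p = √(2mKE) = √(2 × 9.109 × 10⁻³¹ × 3.861 × 10⁻²⁰) = 2.652 × 10⁻²⁵ kg·m/s.
λ = h/p = 6.626 × 10⁻³⁴ / 2.652 × 10⁻²⁵ = 2.50 × 10⁻⁹ m = 2500 pm.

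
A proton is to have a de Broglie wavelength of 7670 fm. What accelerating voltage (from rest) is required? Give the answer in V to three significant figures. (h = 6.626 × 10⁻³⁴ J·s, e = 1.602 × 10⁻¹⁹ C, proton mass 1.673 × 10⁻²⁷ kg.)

V = 13.9 V

p = h/λ = 6.626 × 10⁻³⁴ / 7.670 × 10⁻¹² = 8.639 × 10⁻²³ kg·m/s.
KE = p²/(2m) = 2.230 × 10⁻¹⁸ J.
V = KE/e = 2.230 × 10⁻¹⁸ / (1.602 × 10⁻¹⁹) = 13.9 V.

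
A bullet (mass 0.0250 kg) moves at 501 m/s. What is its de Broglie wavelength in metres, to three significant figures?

p = mv = 0.0250 × 501 = 1.253 × 10¹ kg·m/s.
λ = h/p = 6.626 × 10⁻³⁴ / 1.253 × 10¹ = 5.29 × 10⁻³⁵ m.

λ = 5.29 × 10⁻³⁵ m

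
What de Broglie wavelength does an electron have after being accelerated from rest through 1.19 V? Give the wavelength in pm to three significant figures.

KE = eV = 1.602 × 10⁻¹⁹ × 1.190 = 1.906 × 10⁻¹⁹ J.
p = √(2mKE) = √(2 × 9.109 × 10⁻³¹ × 1.906 × 10⁻¹⁹) = 5.893 × 10⁻²⁵ kg·m/s.
λ = h/p = 6.626 × 10⁻³⁴ / 5.893 × 10⁻²⁵ = 1.12 × 10⁻⁹ m = 1120 pm.

λ = 1120 pm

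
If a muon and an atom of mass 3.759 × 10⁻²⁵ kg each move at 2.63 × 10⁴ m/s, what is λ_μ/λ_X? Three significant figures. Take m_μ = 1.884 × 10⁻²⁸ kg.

λ_μ/λ_X = 2000

At fixed v, p = mv so λ = h/(mv) ∝ 1/m.
λ_μ/λ_X = m_X/m_μ = 3.759 × 10⁻²⁵/1.884 × 10⁻²⁸ = 2000.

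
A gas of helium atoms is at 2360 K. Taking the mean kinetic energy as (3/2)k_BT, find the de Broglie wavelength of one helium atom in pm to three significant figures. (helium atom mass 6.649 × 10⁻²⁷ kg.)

KE = (3/2)k_BT = 1.5 × 1.381 × 10⁻²³ × 2360 = 4.889 × 10⁻²⁰ J.
p = √(2mKE) = √(2 × 6.649 × 10⁻²⁷ × 4.889 × 10⁻²⁰) = 2.550 × 10⁻²³ kg·m/s.
λ = h/p = 2.60 × 10⁻¹¹ m = 26.0 pm.

λ = 26.0 pm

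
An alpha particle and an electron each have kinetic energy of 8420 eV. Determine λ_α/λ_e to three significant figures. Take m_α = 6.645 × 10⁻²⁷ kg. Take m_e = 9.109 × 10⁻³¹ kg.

λ_α/λ_e = 0.0117

At fixed KE, p = √(2mKE) so λ = h/p ∝ 1/√m.
λ_α/λ_e = √(m_e/m_α) = √(9.109 × 10⁻³¹/6.645 × 10⁻²⁷) = √(1.371 × 10⁻⁴) = 0.0117.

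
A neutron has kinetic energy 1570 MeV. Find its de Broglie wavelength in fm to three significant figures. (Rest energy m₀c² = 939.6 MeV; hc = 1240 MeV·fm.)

λ = 0.533 fm

Total energy E = KE + m₀c² = 1570 + 939.6 = 2509.6 MeV.
(pc)² = E² − (m₀c²)² = (2509.6)² − (939.6)² = 5.415 × 10⁶ MeV², so pc = 2327 MeV.
λ = hc/(pc) = 1240 MeV·fm / 2327 MeV = 0.533 fm.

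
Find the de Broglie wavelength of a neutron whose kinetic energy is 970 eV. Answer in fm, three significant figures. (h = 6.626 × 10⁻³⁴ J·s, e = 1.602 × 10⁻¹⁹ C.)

KE = 970 eV = 1.554 × 10⁻¹⁶ J.
p = √(2mKE) = √(2 × 1.675 × 10⁻²⁷ × 1.554 × 10⁻¹⁶) = 7.215 × 10⁻²² kg·m/s.
λ = h/p = 6.626 × 10⁻³⁴ / 7.215 × 10⁻²² = 9.18 × 10⁻¹³ m = 918 fm.

λ = 918 fm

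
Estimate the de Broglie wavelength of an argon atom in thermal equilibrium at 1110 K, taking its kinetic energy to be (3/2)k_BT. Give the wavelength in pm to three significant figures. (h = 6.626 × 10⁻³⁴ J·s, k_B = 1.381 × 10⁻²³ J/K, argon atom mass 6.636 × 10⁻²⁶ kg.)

λ = 12.0 pm

KE = (3/2)k_BT = 1.5 × 1.381 × 10⁻²³ × 1110 = 2.299 × 10⁻²⁰ J.
p = √(2mKE) = √(2 × 6.636 × 10⁻²⁶ × 2.299 × 10⁻²⁰) = 5.524 × 10⁻²³ kg·m/s.
λ = h/p = 1.20 × 10⁻¹¹ m = 12.0 pm.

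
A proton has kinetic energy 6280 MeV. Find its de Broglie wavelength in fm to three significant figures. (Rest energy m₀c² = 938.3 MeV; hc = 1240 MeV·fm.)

λ = 0.173 fm

Total energy E = KE + m₀c² = 6280 + 938.3 = 7218.3 MeV.
(pc)² = E² − (m₀c²)² = (7218.3)² − (938.3)² = 5.122 × 10⁷ MeV², so pc = 7157 MeV.
λ = hc/(pc) = 1240 MeV·fm / 7157 MeV = 0.173 fm.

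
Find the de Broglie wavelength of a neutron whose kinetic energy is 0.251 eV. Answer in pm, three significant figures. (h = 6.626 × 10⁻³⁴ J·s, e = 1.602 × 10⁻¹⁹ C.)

λ = 57.1 pm

KE = 0.251 eV = 4.021 × 10⁻²⁰ J.
p = √(2mKE) = √(2 × 1.675 × 10⁻²⁷ × 4.021 × 10⁻²⁰) = 1.161 × 10⁻²³ kg·m/s.
λ = h/p = 6.626 × 10⁻³⁴ / 1.161 × 10⁻²³ = 5.71 × 10⁻¹¹ m = 57.1 pm.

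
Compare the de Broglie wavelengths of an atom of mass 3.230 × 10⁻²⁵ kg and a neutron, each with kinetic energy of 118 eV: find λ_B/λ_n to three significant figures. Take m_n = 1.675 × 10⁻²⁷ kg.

At fixed KE, p = √(2mKE) so λ = h/p ∝ 1/√m.
λ_B/λ_n = √(m_n/m_B) = √(1.675 × 10⁻²⁷/3.230 × 10⁻²⁵) = √(5.186 × 10⁻³) = 0.0720.

λ_B/λ_n = 0.0720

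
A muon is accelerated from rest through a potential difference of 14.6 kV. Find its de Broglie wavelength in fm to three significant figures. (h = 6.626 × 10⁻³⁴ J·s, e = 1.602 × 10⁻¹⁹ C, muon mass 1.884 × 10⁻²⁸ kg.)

KE = eV = 1.602 × 10⁻¹⁹ × 1.460 × 10⁴ = 2.339 × 10⁻¹⁵ J.
p = √(2mKE) = √(2 × 1.884 × 10⁻²⁸ × 2.339 × 10⁻¹⁵) = 9.388 × 10⁻²² kg·m/s.
λ = h/p = 6.626 × 10⁻³⁴ / 9.388 × 10⁻²² = 7.06 × 10⁻¹³ m = 706 fm.

λ = 706 fm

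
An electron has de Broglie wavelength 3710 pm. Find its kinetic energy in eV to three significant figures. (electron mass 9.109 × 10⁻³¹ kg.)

p = h/λ = 6.626 × 10⁻³⁴ / 3.710 × 10⁻⁹ = 1.786 × 10⁻²⁵ kg·m/s.
KE = p²/(2m) = (1.786 × 10⁻²⁵)² / (2 × 9.109 × 10⁻³¹) = 1.751 × 10⁻²⁰ J = 0.109 eV.

KE = 0.109 eV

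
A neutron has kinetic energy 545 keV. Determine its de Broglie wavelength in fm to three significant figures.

KE = 545 keV = 8.731 × 10⁻¹⁴ J.
p = √(2mKE) = √(2 × 1.675 × 10⁻²⁷ × 8.731 × 10⁻¹⁴) = 1.710 × 10⁻²⁰ kg·m/s.
λ = h/p = 6.626 × 10⁻³⁴ / 1.710 × 10⁻²⁰ = 3.87 × 10⁻¹⁴ m = 38.7 fm.

λ = 38.7 fm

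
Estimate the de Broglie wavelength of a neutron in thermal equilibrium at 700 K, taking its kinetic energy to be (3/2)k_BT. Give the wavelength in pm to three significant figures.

KE = (3/2)k_BT = 1.5 × 1.381 × 10⁻²³ × 700 = 1.450 × 10⁻²⁰ J.
p = √(2mKE) = √(2 × 1.675 × 10⁻²⁷ × 1.450 × 10⁻²⁰) = 6.970 × 10⁻²⁴ kg·m/s.
λ = h/p = 9.51 × 10⁻¹¹ m = 95.1 pm.

λ = 95.1 pm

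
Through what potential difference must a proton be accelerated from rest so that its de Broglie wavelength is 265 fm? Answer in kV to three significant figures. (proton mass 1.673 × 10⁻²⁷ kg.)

V = 11.7 kV

p = h/λ = 6.626 × 10⁻³⁴ / 2.650 × 10⁻¹³ = 2.500 × 10⁻²¹ kg·m/s.
KE = p²/(2m) = 1.868 × 10⁻¹⁵ J.
V = KE/e = 1.868 × 10⁻¹⁵ / (1.602 × 10⁻¹⁹) = 11.7 kV.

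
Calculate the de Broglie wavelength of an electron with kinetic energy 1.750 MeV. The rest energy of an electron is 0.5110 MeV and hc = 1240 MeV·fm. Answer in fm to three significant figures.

λ = 563 fm

Total energy E = KE + m₀c² = 1.750 + 0.5110 = 2.2610 MeV.
(pc)² = E² − (m₀c²)² = (2.2610)² − (0.5110)² = 4.851 MeV², so pc = 2.202 MeV.
λ = hc/(pc) = 1240 MeV·fm / 2.202 MeV = 563 fm.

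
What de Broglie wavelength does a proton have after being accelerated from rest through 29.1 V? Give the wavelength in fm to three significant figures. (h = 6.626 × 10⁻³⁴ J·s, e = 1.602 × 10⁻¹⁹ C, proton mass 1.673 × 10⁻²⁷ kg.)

λ = 5310 fm

KE = eV = 1.602 × 10⁻¹⁹ × 29.10 = 4.662 × 10⁻¹⁸ J.
p = √(2mKE) = √(2 × 1.673 × 10⁻²⁷ × 4.662 × 10⁻¹⁸) = 1.249 × 10⁻²² kg·m/s.
λ = h/p = 6.626 × 10⁻³⁴ / 1.249 × 10⁻²² = 5.31 × 10⁻¹² m = 5310 fm.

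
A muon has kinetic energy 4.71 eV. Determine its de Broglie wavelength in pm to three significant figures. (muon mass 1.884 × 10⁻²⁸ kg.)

KE = 4.71 eV = 7.545 × 10⁻¹⁹ J.
p = √(2mKE) = √(2 × 1.884 × 10⁻²⁸ × 7.545 × 10⁻¹⁹) = 1.686 × 10⁻²³ kg·m/s.
λ = h/p = 6.626 × 10⁻³⁴ / 1.686 × 10⁻²³ = 3.93 × 10⁻¹¹ m = 39.3 pm.

λ = 39.3 pm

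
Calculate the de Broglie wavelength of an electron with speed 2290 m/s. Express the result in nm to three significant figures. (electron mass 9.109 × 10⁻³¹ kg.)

p = mv = 9.109 × 10⁻³¹ × 2290 = 2.086 × 10⁻²⁷ kg·m/s.
λ = h/p = 6.626 × 10⁻³⁴ / 2.086 × 10⁻²⁷ = 3.18 × 10⁻⁷ m = 318 nm.

λ = 318 nm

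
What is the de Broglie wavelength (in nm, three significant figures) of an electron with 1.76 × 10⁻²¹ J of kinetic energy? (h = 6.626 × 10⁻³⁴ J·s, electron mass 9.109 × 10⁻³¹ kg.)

λ = 11.7 nm

p = √(2mKE) = √(2 × 9.109 × 10⁻³¹ × 1.760 × 10⁻²¹) = 5.662 × 10⁻²⁶ kg·m/s.
λ = h/p = 6.626 × 10⁻³⁴ / 5.662 × 10⁻²⁶ = 1.17 × 10⁻⁸ m = 11.7 nm.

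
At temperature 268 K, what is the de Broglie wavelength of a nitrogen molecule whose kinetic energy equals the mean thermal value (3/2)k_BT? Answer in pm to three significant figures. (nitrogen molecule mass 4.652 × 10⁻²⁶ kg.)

KE = (3/2)k_BT = 1.5 × 1.381 × 10⁻²³ × 268 = 5.552 × 10⁻²¹ J.
p = √(2mKE) = √(2 × 4.652 × 10⁻²⁶ × 5.552 × 10⁻²¹) = 2.273 × 10⁻²³ kg·m/s.
λ = h/p = 2.92 × 10⁻¹¹ m = 29.2 pm.

λ = 29.2 pm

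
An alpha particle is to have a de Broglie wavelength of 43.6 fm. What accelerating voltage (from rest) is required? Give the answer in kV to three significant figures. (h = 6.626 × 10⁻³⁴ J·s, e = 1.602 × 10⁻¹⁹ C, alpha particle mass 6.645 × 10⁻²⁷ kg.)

p = h/λ = 6.626 × 10⁻³⁴ / 4.360 × 10⁻¹⁴ = 1.520 × 10⁻²⁰ kg·m/s.
KE = p²/(2m) = 1.738 × 10⁻¹⁴ J.
V = KE/2e = 1.738 × 10⁻¹⁴ / (2 × 1.602 × 10⁻¹⁹) = 54.2 kV.

V = 54.2 kV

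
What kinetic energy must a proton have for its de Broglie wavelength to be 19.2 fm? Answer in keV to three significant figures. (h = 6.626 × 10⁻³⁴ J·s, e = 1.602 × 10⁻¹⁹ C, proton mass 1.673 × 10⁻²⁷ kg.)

KE = 2220 keV

p = h/λ = 6.626 × 10⁻³⁴ / 1.920 × 10⁻¹⁴ = 3.451 × 10⁻²⁰ kg·m/s.
KE = p²/(2m) = (3.451 × 10⁻²⁰)² / (2 × 1.673 × 10⁻²⁷) = 3.559 × 10⁻¹³ J = 2220 keV.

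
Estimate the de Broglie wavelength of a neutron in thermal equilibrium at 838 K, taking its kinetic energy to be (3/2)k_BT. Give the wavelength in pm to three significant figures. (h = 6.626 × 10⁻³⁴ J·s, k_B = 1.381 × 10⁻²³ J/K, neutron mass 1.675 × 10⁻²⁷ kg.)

λ = 86.9 pm

KE = (3/2)k_BT = 1.5 × 1.381 × 10⁻²³ × 838 = 1.736 × 10⁻²⁰ J.
p = √(2mKE) = √(2 × 1.675 × 10⁻²⁷ × 1.736 × 10⁻²⁰) = 7.626 × 10⁻²⁴ kg·m/s.
λ = h/p = 8.69 × 10⁻¹¹ m = 86.9 pm.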